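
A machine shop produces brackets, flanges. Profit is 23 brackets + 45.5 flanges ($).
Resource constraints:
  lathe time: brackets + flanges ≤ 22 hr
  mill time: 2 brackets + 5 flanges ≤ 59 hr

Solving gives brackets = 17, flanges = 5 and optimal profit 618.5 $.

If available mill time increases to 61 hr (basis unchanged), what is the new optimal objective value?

Both lathe time and mill time are binding at x*.
From A_Bᵀ y = c: 1·y_lathe time + 2·y_mill time = 23; 1·y_lathe time + 5·y_mill time = 45.5.
→ y_lathe time = 8 and y_mill time = 7.5.
Δz = y_mill time·Δb = 7.5 × (2) = 15, so new z* = 618.5 + 15 = 633.5.

633.5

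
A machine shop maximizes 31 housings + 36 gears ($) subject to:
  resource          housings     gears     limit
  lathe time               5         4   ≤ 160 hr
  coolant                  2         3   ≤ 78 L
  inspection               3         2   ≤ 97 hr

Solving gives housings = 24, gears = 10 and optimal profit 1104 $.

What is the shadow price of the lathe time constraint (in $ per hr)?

At the optimum: lathe time uses 160 of 160 (binding); coolant uses 78 of 78 (binding); inspection uses 92 of 97 (slack = 5).
By complementary slackness, y = 0 for the non-binding constraint.
Dual feasibility on the basic columns requires 5·y_lathe time + 2·y_coolant = 31, 4·y_lathe time + 3·y_coolant = 36.
This yields shadow prices y_lathe time = 3, y_coolant = 8.
Shadow price of lathe time = 3.

3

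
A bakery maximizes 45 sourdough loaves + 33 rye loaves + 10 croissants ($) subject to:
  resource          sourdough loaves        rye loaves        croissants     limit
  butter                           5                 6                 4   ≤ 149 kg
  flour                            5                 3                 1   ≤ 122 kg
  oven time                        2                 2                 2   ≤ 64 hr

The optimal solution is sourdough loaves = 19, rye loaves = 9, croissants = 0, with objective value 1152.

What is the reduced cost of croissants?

-5

At the optimum: butter uses 149 of 149 (binding); flour uses 122 of 122 (binding); oven time uses 56 of 64 (slack = 8).
Slack constraints have shadow price 0 (complementary slackness).
From A_Bᵀ y = c: 5·y_butter + 5·y_flour = 45; 6·y_butter + 3·y_flour = 33.
Solving: y_butter = 2, y_flour = 7.
Reduced cost of croissants: c₃ − yᵀa₃ = 10 − (2·4 + 7·1) = 10 − 15 = -5.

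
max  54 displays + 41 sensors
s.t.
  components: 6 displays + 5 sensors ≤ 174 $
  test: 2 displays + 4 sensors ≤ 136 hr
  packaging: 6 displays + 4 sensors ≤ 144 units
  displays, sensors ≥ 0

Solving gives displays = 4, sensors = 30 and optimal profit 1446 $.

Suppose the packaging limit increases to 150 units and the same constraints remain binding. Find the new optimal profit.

1470

At the optimum: components uses 174 of 174 (binding); test uses 128 of 136 (slack = 8); packaging uses 144 of 144 (binding).
Slack constraints have shadow price 0 (complementary slackness).
The binding rows give the dual system: 6·y_components + 6·y_packaging = 54 and 5·y_components + 4·y_packaging = 41.
→ y_components = 5 and y_packaging = 4.
Δz = y_packaging·Δb = 4 × (6) = 24, so new z* = 1446 + 24 = 1470.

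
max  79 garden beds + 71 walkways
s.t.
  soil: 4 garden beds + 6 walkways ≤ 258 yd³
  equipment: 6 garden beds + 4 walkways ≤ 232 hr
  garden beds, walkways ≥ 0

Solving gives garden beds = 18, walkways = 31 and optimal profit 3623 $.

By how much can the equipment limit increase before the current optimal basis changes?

Binding constraints: soil, equipment. The basis is B = [[4,6],[6,4]] with det -20.
Per unit increase in equipment, x* moves by d = (0.3, -0.2).
The basis stays optimal until walkways reaches 0; allowable increase = 155 hr.

155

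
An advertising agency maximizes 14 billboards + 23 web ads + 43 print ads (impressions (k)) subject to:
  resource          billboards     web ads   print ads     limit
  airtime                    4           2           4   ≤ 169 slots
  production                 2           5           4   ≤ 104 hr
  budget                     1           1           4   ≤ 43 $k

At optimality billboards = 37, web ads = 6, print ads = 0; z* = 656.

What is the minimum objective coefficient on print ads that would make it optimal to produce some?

44

At the optimum: airtime uses 160 of 169 (slack = 9); production uses 104 of 104 (binding); budget uses 43 of 43 (binding).
By complementary slackness, y = 0 for the non-binding constraint.
The binding rows give the dual system: 2·y_production + 1·y_budget = 14 and 5·y_production + 1·y_budget = 23.
→ y_production = 3 and y_budget = 8.
print ads enters the basis when its profit ≥ yᵀa₃ = 3·4 + 8·4 = 44.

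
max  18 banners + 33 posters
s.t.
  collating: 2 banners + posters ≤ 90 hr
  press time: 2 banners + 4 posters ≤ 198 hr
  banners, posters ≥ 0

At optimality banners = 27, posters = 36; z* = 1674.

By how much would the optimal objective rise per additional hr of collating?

1

Both collating and press time are binding at x*.
From A_Bᵀ y = c: 2·y_collating + 2·y_press time = 18; 1·y_collating + 4·y_press time = 33.
This yields shadow prices y_collating = 1, y_press time = 8.
Shadow price of collating = 1.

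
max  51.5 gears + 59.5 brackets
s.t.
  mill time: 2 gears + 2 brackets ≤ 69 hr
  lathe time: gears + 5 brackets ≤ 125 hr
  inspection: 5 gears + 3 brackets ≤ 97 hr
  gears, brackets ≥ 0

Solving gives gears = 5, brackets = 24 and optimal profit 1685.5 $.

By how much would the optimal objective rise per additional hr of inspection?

At the optimum: mill time uses 58 of 69 (slack = 11); lathe time uses 125 of 125 (binding); inspection uses 97 of 97 (binding).
By complementary slackness, y = 0 for the non-binding constraint.
From A_Bᵀ y = c: 1·y_lathe time + 5·y_inspection = 51.5; 5·y_lathe time + 3·y_inspection = 59.5.
Solving: y_lathe time = 6.5, y_inspection = 9.
Shadow price of inspection = 9.

9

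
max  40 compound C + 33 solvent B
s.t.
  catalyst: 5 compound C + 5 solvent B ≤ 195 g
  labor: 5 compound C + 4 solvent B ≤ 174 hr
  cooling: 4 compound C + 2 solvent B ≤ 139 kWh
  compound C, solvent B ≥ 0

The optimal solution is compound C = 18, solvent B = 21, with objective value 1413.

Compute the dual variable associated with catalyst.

1

At the optimum: catalyst uses 195 of 195 (binding); labor uses 174 of 174 (binding); cooling uses 114 of 139 (slack = 25).
Slack constraints have shadow price 0 (complementary slackness).
The binding rows give the dual system: 5·y_catalyst + 5·y_labor = 40 and 5·y_catalyst + 4·y_labor = 33.
→ y_catalyst = 1 and y_labor = 7.
Shadow price of catalyst = 1.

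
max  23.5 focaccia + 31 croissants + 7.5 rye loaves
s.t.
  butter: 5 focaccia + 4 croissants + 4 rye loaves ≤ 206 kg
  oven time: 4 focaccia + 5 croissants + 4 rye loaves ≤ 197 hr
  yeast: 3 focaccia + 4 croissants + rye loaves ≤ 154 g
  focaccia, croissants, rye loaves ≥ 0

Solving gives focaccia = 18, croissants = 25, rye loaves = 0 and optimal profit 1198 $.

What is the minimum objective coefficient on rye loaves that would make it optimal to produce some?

10.5

Binding: oven time and yeast. Non-binding: butter (16 unused).
Since butter is not tight, its dual is 0.
From A_Bᵀ y = c: 4·y_oven time + 3·y_yeast = 23.5; 5·y_oven time + 4·y_yeast = 31.
→ y_oven time = 1 and y_yeast = 6.5.
rye loaves enters the basis when its profit ≥ yᵀa₃ = 1·4 + 6.5·1 = 10.5.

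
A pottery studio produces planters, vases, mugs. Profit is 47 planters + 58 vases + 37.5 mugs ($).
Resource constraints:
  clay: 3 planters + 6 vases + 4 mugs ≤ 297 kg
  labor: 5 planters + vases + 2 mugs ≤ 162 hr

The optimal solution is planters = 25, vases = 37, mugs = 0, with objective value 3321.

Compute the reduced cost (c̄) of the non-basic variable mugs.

Both clay and labor are binding at x*.
Dual feasibility on the basic columns requires 3·y_clay + 5·y_labor = 47, 6·y_clay + 1·y_labor = 58.
Solving: y_clay = 9, y_labor = 4.
Reduced cost of mugs: c₃ − yᵀa₃ = 37.5 − (9·4 + 4·2) = 37.5 − 44 = -6.5.

-6.5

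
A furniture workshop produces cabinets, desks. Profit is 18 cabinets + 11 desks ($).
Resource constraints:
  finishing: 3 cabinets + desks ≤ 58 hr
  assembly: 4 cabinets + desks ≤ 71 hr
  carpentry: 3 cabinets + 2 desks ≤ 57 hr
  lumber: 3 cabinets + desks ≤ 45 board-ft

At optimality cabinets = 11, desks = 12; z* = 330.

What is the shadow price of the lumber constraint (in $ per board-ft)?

Binding: carpentry and lumber. Non-binding: finishing (13 unused), assembly (15 unused).
Slack constraints have shadow price 0 (complementary slackness).
From A_Bᵀ y = c: 3·y_carpentry + 3·y_lumber = 18; 2·y_carpentry + 1·y_lumber = 11.
→ y_carpentry = 5 and y_lumber = 1.
Shadow price of lumber = 1.

1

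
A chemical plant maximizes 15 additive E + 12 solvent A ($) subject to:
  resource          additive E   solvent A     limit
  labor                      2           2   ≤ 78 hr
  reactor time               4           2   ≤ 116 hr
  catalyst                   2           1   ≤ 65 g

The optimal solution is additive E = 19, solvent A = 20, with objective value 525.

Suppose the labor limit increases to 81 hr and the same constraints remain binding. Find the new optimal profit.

538.5

Check each constraint at x*: labor 78/78 (tight); reactor time 116/116 (tight); catalyst 58/65 (slack 7).
By complementary slackness, y = 0 for the non-binding constraint.
From A_Bᵀ y = c: 2·y_labor + 4·y_reactor time = 15; 2·y_labor + 2·y_reactor time = 12.
→ y_labor = 4.5 and y_reactor time = 1.5.
Δz = y_labor·Δb = 4.5 × (3) = 13.5, so new z* = 525 + 13.5 = 538.5.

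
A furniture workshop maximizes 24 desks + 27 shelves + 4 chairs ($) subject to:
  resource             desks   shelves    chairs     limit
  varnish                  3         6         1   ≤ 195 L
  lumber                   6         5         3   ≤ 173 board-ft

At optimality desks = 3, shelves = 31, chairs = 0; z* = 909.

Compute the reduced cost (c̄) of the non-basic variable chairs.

Check each constraint at x*: varnish 195/195 (tight); lumber 173/173 (tight).
From A_Bᵀ y = c: 3·y_varnish + 6·y_lumber = 24; 6·y_varnish + 5·y_lumber = 27.
→ y_varnish = 2 and y_lumber = 3.
Reduced cost of chairs: c₃ − yᵀa₃ = 4 − (2·1 + 3·3) = 4 − 11 = -7.

-7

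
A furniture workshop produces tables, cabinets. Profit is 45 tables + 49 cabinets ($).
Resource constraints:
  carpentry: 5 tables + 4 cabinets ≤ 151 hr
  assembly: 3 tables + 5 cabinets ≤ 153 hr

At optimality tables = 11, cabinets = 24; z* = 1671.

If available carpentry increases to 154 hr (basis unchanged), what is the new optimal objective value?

1689

At the optimum: carpentry uses 151 of 151 (binding); assembly uses 153 of 153 (binding).
Dual feasibility on the basic columns requires 5·y_carpentry + 3·y_assembly = 45, 4·y_carpentry + 5·y_assembly = 49.
Solving: y_carpentry = 6, y_assembly = 5.
Δz = y_carpentry·Δb = 6 × (3) = 18, so new z* = 1671 + 18 = 1689.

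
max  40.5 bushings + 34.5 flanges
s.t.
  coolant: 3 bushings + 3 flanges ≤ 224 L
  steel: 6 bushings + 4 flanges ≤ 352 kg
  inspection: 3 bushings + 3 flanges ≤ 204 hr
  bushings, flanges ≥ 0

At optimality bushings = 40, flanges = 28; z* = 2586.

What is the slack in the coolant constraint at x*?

coolant used = 3·40 + 3·28 = 204; slack = 224 − 204 = 20.

20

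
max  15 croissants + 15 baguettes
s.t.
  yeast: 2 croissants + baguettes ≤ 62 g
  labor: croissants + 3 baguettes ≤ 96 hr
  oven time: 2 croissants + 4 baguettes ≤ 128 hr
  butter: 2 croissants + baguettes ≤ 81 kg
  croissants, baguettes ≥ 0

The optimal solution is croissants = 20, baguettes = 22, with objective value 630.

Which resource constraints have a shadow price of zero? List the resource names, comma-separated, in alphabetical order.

butter, labor

yeast: 62/62 (binding)
labor: 86/96 (slack 10)
oven time: 128/128 (binding)
butter: 62/81 (slack 19)
By complementary slackness, a constraint with positive slack has shadow price 0 → butter, labor.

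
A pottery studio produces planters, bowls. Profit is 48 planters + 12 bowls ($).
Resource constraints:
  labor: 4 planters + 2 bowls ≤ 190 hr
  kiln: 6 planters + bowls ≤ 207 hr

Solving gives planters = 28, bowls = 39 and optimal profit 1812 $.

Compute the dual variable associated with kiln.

Check each constraint at x*: labor 190/190 (tight); kiln 207/207 (tight).
The binding rows give the dual system: 4·y_labor + 6·y_kiln = 48 and 2·y_labor + 1·y_kiln = 12.
Solving: y_labor = 3, y_kiln = 6.
Shadow price of kiln = 6.

6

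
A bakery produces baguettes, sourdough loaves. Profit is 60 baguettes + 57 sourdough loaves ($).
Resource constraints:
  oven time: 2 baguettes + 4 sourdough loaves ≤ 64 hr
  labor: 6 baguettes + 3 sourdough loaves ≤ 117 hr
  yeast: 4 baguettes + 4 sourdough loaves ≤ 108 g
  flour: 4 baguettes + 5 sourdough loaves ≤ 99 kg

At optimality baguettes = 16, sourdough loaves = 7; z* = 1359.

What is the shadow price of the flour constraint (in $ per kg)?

9

At the optimum: oven time uses 60 of 64 (slack = 4); labor uses 117 of 117 (binding); yeast uses 92 of 108 (slack = 16); flour uses 99 of 99 (binding).
By complementary slackness, y = 0 for the non-binding constraints.
The binding rows give the dual system: 6·y_labor + 4·y_flour = 60 and 3·y_labor + 5·y_flour = 57.
→ y_labor = 4 and y_flour = 9.
Shadow price of flour = 9.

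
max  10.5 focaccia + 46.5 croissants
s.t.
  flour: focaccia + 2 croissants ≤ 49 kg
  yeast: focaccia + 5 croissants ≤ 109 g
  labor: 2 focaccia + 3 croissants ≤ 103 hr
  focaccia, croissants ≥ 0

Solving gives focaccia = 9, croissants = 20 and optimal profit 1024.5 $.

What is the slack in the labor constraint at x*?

25

labor used = 2·9 + 3·20 = 78; slack = 103 − 78 = 25.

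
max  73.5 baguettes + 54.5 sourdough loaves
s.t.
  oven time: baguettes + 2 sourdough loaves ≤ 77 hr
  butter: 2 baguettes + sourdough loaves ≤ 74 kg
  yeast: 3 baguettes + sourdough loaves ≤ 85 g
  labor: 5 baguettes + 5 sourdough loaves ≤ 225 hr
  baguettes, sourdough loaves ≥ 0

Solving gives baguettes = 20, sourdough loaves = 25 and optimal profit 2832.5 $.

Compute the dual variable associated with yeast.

Check each constraint at x*: oven time 70/77 (slack 7); butter 65/74 (slack 9); yeast 85/85 (tight); labor 225/225 (tight).
By complementary slackness, y = 0 for the non-binding constraints.
Dual feasibility on the basic columns requires 3·y_yeast + 5·y_labor = 73.5, 1·y_yeast + 5·y_labor = 54.5.
Solving: y_yeast = 9.5, y_labor = 9.
Shadow price of yeast = 9.5.

9.5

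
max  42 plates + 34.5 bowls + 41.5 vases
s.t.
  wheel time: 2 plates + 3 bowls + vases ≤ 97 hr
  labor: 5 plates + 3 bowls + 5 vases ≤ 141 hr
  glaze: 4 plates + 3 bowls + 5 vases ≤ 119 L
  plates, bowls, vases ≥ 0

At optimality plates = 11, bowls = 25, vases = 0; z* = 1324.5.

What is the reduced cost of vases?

-8

Check each constraint at x*: wheel time 97/97 (tight); labor 130/141 (slack 11); glaze 119/119 (tight).
Slack constraints have shadow price 0 (complementary slackness).
The binding rows give the dual system: 2·y_wheel time + 4·y_glaze = 42 and 3·y_wheel time + 3·y_glaze = 34.5.
→ y_wheel time = 2 and y_glaze = 9.5.
Reduced cost of vases: c₃ − yᵀa₃ = 41.5 − (2·1 + 9.5·5) = 41.5 − 49.5 = -8.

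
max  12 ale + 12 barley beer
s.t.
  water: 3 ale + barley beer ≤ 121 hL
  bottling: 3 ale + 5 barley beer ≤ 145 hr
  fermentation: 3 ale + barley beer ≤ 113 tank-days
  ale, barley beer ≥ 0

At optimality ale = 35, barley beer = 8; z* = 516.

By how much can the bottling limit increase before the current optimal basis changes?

420

Binding constraints: bottling, fermentation. The basis is B = [[3,5],[3,1]] with det -12.
Per unit increase in bottling, x* moves by d = (-0.0833, 0.25).
The basis stays optimal until ale reaches 0; allowable increase = 420 hr.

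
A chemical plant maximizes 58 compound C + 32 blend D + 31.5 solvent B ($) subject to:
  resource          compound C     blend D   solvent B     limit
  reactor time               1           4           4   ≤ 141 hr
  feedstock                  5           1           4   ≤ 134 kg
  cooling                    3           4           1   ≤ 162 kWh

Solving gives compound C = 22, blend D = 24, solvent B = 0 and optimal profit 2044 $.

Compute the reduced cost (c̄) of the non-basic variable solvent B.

-6.5

Check each constraint at x*: reactor time 118/141 (slack 23); feedstock 134/134 (tight); cooling 162/162 (tight).
Slack constraints have shadow price 0 (complementary slackness).
From A_Bᵀ y = c: 5·y_feedstock + 3·y_cooling = 58; 1·y_feedstock + 4·y_cooling = 32.
Solving: y_feedstock = 8, y_cooling = 6.
Reduced cost of solvent B: c₃ − yᵀa₃ = 31.5 − (8·4 + 6·1) = 31.5 − 38 = -6.5.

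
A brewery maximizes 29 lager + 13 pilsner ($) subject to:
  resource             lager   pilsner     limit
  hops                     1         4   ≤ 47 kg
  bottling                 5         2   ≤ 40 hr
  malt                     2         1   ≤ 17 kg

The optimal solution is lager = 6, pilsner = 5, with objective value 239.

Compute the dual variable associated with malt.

7

Binding: bottling and malt. Non-binding: hops (21 unused).
Since hops is not tight, its dual is 0.
Dual feasibility on the basic columns requires 5·y_bottling + 2·y_malt = 29, 2·y_bottling + 1·y_malt = 13.
This yields shadow prices y_bottling = 3, y_malt = 7.
Shadow price of malt = 7.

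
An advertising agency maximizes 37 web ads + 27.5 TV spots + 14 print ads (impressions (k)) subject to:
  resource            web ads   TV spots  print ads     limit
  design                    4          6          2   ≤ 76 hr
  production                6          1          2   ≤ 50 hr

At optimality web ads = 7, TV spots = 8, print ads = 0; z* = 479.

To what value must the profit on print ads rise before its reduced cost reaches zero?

At the optimum: design uses 76 of 76 (binding); production uses 50 of 50 (binding).
Dual feasibility on the basic columns requires 4·y_design + 6·y_production = 37, 6·y_design + 1·y_production = 27.5.
→ y_design = 4 and y_production = 3.5.
print ads enters the basis when its profit ≥ yᵀa₃ = 4·2 + 3.5·2 = 15.

15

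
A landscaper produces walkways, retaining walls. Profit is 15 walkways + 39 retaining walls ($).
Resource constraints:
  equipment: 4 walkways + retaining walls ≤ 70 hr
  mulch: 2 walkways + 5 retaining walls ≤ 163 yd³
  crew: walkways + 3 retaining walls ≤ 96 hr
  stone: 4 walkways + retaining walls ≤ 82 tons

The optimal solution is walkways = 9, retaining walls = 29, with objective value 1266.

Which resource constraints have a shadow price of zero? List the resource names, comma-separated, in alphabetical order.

equipment, stone

equipment: 65/70 (slack 5)
mulch: 163/163 (binding)
crew: 96/96 (binding)
stone: 65/82 (slack 17)
By complementary slackness, a constraint with positive slack has shadow price 0 → equipment, stone.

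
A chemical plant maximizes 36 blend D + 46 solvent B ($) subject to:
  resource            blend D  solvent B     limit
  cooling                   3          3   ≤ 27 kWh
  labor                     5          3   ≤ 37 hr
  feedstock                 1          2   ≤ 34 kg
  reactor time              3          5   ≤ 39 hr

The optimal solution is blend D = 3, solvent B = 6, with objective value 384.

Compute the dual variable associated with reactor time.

Binding: cooling and reactor time. Non-binding: labor (4 unused), feedstock (19 unused).
Slack constraints have shadow price 0 (complementary slackness).
The binding rows give the dual system: 3·y_cooling + 3·y_reactor time = 36 and 3·y_cooling + 5·y_reactor time = 46.
→ y_cooling = 7 and y_reactor time = 5.
Shadow price of reactor time = 5.

5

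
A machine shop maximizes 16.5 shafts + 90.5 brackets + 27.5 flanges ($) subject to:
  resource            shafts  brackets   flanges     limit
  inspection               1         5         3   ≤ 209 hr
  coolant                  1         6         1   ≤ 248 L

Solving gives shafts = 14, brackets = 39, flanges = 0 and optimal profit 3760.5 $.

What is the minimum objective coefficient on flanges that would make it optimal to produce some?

33.5

Both inspection and coolant are binding at x*.
The binding rows give the dual system: 1·y_inspection + 1·y_coolant = 16.5 and 5·y_inspection + 6·y_coolant = 90.5.
Solving: y_inspection = 8.5, y_coolant = 8.
flanges enters the basis when its profit ≥ yᵀa₃ = 8.5·3 + 8·1 = 33.5.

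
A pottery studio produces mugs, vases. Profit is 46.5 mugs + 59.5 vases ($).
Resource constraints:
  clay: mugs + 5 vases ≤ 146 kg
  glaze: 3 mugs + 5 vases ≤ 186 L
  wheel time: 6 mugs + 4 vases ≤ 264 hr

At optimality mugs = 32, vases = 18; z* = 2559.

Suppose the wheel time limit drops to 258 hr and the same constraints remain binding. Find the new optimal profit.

At the optimum: clay uses 122 of 146 (slack = 24); glaze uses 186 of 186 (binding); wheel time uses 264 of 264 (binding).
Slack constraints have shadow price 0 (complementary slackness).
The binding rows give the dual system: 3·y_glaze + 6·y_wheel time = 46.5 and 5·y_glaze + 4·y_wheel time = 59.5.
Solving: y_glaze = 9.5, y_wheel time = 3.
Δz = y_wheel time·Δb = 3 × (-6) = -18, so new z* = 2559 − 18 = 2541.

2541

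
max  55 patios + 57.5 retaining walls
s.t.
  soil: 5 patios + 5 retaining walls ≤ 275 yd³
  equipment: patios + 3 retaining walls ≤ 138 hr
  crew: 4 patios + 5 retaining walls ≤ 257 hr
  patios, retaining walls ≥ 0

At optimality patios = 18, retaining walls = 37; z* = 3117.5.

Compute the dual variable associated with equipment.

Binding: soil and crew. Non-binding: equipment (9 unused).
Since equipment is not tight, its dual is 0.
Dual feasibility on the basic columns requires 5·y_soil + 4·y_crew = 55, 5·y_soil + 5·y_crew = 57.5.
Solving: y_soil = 9, y_crew = 2.5.
Shadow price of equipment = 0.

0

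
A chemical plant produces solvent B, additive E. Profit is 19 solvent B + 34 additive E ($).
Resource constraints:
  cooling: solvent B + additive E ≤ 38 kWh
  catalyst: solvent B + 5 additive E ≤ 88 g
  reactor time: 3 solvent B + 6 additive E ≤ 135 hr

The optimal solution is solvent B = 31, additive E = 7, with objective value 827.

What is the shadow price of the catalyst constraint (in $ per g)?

0

Binding: cooling and reactor time. Non-binding: catalyst (22 unused).
Slack constraints have shadow price 0 (complementary slackness).
The binding rows give the dual system: 1·y_cooling + 3·y_reactor time = 19 and 1·y_cooling + 6·y_reactor time = 34.
→ y_cooling = 4 and y_reactor time = 5.
Shadow price of catalyst = 0.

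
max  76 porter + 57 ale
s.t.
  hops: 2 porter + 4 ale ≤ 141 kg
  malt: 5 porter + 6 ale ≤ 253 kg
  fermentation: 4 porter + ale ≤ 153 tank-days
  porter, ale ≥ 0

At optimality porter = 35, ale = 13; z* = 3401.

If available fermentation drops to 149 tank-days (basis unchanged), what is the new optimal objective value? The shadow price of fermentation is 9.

3365

Δb = -4, so new z* = 3401 + (9)·(-4) = 3401 − 36 = 3365.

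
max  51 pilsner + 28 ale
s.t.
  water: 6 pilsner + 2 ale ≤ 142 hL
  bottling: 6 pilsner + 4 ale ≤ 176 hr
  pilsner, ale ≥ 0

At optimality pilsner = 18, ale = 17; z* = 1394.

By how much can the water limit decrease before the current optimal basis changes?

54

Binding constraints: water, bottling. The basis is B = [[6,2],[6,4]] with det 12.
Per unit decrease in water, x* moves by d = (-0.3333, 0.5).
The basis stays optimal until pilsner reaches 0; allowable decrease = 54 hL.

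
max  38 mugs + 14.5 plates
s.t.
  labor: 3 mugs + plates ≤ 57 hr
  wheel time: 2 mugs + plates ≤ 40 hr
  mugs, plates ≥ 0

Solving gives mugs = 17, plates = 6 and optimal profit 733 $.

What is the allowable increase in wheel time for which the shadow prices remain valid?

Binding constraints: labor, wheel time. The basis is B = [[3,1],[2,1]] with det 1.
Per unit increase in wheel time, x* moves by d = (-1, 3).
The basis stays optimal until mugs reaches 0; allowable increase = 17 hr.

17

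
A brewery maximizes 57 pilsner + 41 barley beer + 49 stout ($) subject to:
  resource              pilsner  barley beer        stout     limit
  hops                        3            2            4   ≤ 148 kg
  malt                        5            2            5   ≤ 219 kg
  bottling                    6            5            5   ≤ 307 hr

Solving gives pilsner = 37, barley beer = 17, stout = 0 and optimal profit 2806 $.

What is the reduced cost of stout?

-1

Check each constraint at x*: hops 145/148 (slack 3); malt 219/219 (tight); bottling 307/307 (tight).
Slack constraints have shadow price 0 (complementary slackness).
The binding rows give the dual system: 5·y_malt + 6·y_bottling = 57 and 2·y_malt + 5·y_bottling = 41.
Solving: y_malt = 3, y_bottling = 7.
Reduced cost of stout: c₃ − yᵀa₃ = 49 − (3·5 + 7·5) = 49 − 50 = -1.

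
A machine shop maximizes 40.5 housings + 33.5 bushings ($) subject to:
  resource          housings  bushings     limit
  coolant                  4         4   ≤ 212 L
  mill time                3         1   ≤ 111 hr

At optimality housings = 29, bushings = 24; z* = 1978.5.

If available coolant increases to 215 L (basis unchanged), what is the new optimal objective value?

2001

At the optimum: coolant uses 212 of 212 (binding); mill time uses 111 of 111 (binding).
The binding rows give the dual system: 4·y_coolant + 3·y_mill time = 40.5 and 4·y_coolant + 1·y_mill time = 33.5.
This yields shadow prices y_coolant = 7.5, y_mill time = 3.5.
Δz = y_coolant·Δb = 7.5 × (3) = 22.5, so new z* = 1978.5 + 22.5 = 2001.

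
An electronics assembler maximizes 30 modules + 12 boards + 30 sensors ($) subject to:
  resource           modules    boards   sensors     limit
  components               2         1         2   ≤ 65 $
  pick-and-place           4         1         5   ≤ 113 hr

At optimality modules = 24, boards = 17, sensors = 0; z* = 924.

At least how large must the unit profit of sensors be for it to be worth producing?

Both components and pick-and-place are binding at x*.
Dual feasibility on the basic columns requires 2·y_components + 4·y_pick-and-place = 30, 1·y_components + 1·y_pick-and-place = 12.
This yields shadow prices y_components = 9, y_pick-and-place = 3.
sensors enters the basis when its profit ≥ yᵀa₃ = 9·2 + 3·5 = 33.

33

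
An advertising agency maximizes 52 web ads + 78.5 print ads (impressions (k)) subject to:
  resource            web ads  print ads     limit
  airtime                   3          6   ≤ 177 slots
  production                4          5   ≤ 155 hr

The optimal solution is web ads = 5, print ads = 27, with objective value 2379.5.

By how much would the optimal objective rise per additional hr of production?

8.5

At the optimum: airtime uses 177 of 177 (binding); production uses 155 of 155 (binding).
From A_Bᵀ y = c: 3·y_airtime + 4·y_production = 52; 6·y_airtime + 5·y_production = 78.5.
Solving: y_airtime = 6, y_production = 8.5.
Shadow price of production = 8.5.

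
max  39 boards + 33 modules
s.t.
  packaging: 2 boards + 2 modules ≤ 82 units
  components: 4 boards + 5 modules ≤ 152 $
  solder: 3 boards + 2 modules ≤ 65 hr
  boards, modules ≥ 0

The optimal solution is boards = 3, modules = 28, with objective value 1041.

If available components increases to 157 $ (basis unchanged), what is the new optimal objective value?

At the optimum: packaging uses 62 of 82 (slack = 20); components uses 152 of 152 (binding); solder uses 65 of 65 (binding).
Since packaging is not tight, its dual is 0.
Dual feasibility on the basic columns requires 4·y_components + 3·y_solder = 39, 5·y_components + 2·y_solder = 33.
This yields shadow prices y_components = 3, y_solder = 9.
Δz = y_components·Δb = 3 × (5) = 15, so new z* = 1041 + 15 = 1056.

1056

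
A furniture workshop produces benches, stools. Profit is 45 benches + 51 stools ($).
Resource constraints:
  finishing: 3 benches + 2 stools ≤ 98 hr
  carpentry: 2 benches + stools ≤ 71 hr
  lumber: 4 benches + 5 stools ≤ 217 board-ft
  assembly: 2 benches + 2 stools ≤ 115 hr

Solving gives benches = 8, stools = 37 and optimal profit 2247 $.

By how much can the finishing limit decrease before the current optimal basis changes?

Binding constraints: finishing, lumber. The basis is B = [[3,2],[4,5]] with det 7.
Per unit decrease in finishing, x* moves by d = (-0.7143, 0.5714).
The basis stays optimal until benches reaches 0; allowable decrease = 11.2 hr.

11.2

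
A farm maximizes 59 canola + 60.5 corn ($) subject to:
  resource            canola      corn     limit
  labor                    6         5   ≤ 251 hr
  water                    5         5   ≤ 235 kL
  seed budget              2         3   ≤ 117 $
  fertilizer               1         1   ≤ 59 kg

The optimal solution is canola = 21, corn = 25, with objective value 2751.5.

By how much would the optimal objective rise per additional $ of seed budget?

8.5

At the optimum: labor uses 251 of 251 (binding); water uses 230 of 235 (slack = 5); seed budget uses 117 of 117 (binding); fertilizer uses 46 of 59 (slack = 13).
By complementary slackness, y = 0 for the non-binding constraints.
Dual feasibility on the basic columns requires 6·y_labor + 2·y_seed budget = 59, 5·y_labor + 3·y_seed budget = 60.5.
Solving: y_labor = 7, y_seed budget = 8.5.
Shadow price of seed budget = 8.5.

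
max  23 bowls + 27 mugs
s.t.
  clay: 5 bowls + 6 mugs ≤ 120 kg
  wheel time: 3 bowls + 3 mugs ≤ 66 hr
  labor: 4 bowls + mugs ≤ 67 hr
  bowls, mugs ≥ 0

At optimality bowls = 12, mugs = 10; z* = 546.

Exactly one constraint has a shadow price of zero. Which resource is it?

labor

clay: 120/120 (binding)
wheel time: 66/66 (binding)
labor: 58/67 (slack 9)
By complementary slackness, a constraint with positive slack has shadow price 0 → labor.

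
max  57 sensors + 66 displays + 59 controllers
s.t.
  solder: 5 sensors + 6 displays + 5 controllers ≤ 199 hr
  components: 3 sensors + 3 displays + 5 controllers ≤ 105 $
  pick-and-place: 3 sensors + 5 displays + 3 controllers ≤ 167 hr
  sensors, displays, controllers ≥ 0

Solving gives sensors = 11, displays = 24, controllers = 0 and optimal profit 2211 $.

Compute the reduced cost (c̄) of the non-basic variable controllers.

-6

Binding: solder and components. Non-binding: pick-and-place (14 unused).
Since pick-and-place is not tight, its dual is 0.
Dual feasibility on the basic columns requires 5·y_solder + 3·y_components = 57, 6·y_solder + 3·y_components = 66.
Solving: y_solder = 9, y_components = 4.
Reduced cost of controllers: c₃ − yᵀa₃ = 59 − (9·5 + 4·5) = 59 − 65 = -6.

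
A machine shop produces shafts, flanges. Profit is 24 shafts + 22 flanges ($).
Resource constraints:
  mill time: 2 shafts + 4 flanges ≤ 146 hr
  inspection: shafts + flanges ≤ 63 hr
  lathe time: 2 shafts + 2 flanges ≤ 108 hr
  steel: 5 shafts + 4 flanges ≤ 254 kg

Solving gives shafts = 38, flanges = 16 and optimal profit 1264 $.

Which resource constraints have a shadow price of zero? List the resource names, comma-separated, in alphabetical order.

mill time: 140/146 (slack 6)
inspection: 54/63 (slack 9)
lathe time: 108/108 (binding)
steel: 254/254 (binding)
By complementary slackness, a constraint with positive slack has shadow price 0 → inspection, mill time.

inspection, mill time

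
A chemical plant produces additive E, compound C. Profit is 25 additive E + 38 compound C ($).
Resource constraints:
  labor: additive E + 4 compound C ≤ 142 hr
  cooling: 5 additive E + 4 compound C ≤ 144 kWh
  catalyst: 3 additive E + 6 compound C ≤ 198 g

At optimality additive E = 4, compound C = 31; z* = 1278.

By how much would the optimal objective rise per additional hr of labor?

0

Check each constraint at x*: labor 128/142 (slack 14); cooling 144/144 (tight); catalyst 198/198 (tight).
By complementary slackness, y = 0 for the non-binding constraint.
The binding rows give the dual system: 5·y_cooling + 3·y_catalyst = 25 and 4·y_cooling + 6·y_catalyst = 38.
→ y_cooling = 2 and y_catalyst = 5.
Shadow price of labor = 0.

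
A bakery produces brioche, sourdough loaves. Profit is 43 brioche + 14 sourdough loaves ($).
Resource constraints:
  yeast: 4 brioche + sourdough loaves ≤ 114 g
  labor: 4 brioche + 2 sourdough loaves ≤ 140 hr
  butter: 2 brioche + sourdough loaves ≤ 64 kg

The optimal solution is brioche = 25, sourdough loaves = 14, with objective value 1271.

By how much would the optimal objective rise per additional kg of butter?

6.5

Binding: yeast and butter. Non-binding: labor (12 unused).
Since labor is not tight, its dual is 0.
The binding rows give the dual system: 4·y_yeast + 2·y_butter = 43 and 1·y_yeast + 1·y_butter = 14.
Solving: y_yeast = 7.5, y_butter = 6.5.
Shadow price of butter = 6.5.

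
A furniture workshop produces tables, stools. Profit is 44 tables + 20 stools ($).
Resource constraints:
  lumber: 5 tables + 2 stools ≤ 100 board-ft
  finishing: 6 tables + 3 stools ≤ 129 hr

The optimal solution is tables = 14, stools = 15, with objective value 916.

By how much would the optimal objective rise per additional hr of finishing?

Check each constraint at x*: lumber 100/100 (tight); finishing 129/129 (tight).
Dual feasibility on the basic columns requires 5·y_lumber + 6·y_finishing = 44, 2·y_lumber + 3·y_finishing = 20.
→ y_lumber = 4 and y_finishing = 4.
Shadow price of finishing = 4.

4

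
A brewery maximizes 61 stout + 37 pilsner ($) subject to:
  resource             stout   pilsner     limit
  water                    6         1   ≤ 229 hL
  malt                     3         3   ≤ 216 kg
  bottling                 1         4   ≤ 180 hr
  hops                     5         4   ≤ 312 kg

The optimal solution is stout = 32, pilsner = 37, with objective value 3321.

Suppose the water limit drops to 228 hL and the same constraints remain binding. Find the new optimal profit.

Binding: water and bottling. Non-binding: malt (9 unused), hops (4 unused).
By complementary slackness, y = 0 for the non-binding constraints.
Dual feasibility on the basic columns requires 6·y_water + 1·y_bottling = 61, 1·y_water + 4·y_bottling = 37.
This yields shadow prices y_water = 9, y_bottling = 7.
Δz = y_water·Δb = 9 × (-1) = -9, so new z* = 3321 − 9 = 3312.

3312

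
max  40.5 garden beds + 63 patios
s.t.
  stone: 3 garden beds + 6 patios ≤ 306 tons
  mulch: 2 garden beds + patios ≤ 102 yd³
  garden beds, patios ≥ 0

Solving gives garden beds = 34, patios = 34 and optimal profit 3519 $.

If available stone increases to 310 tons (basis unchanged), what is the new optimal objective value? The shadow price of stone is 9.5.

3557

Δb = 4, so new z* = 3519 + (9.5)·(4) = 3519 + 38 = 3557.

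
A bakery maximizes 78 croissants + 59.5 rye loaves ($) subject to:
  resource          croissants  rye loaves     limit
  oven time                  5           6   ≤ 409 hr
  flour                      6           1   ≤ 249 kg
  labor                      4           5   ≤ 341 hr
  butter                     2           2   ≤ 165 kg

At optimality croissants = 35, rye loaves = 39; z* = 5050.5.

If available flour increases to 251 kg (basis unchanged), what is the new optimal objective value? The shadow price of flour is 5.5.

Δb = 2, so new z* = 5050.5 + (5.5)·(2) = 5050.5 + 11 = 5061.5.

5061.5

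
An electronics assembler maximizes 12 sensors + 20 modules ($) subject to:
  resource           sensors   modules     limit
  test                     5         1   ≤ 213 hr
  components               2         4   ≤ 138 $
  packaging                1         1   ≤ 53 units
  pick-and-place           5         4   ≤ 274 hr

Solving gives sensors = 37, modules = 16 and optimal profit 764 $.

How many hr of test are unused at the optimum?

test used = 5·37 + 1·16 = 201; slack = 213 − 201 = 12.

12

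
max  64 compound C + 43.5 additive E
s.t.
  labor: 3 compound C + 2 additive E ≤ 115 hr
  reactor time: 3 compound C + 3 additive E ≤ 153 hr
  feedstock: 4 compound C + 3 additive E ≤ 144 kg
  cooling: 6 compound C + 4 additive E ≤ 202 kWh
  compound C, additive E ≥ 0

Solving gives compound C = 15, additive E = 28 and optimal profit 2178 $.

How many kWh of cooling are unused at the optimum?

0

cooling used = 6·15 + 4·28 = 202; slack = 202 − 202 = 0.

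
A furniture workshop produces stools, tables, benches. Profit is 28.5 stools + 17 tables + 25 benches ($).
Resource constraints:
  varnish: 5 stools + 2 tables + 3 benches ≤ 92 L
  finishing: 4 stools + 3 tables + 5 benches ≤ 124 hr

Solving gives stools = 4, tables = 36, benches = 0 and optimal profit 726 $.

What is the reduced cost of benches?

-2.5

Both varnish and finishing are binding at x*.
The binding rows give the dual system: 5·y_varnish + 4·y_finishing = 28.5 and 2·y_varnish + 3·y_finishing = 17.
This yields shadow prices y_varnish = 2.5, y_finishing = 4.
Reduced cost of benches: c₃ − yᵀa₃ = 25 − (2.5·3 + 4·5) = 25 − 27.5 = -2.5.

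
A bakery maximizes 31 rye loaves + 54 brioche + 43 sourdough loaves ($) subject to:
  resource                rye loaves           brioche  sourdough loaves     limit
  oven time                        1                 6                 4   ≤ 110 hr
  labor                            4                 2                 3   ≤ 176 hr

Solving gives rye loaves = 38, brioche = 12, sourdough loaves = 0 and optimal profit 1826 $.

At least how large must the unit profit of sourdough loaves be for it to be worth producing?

Both oven time and labor are binding at x*.
The binding rows give the dual system: 1·y_oven time + 4·y_labor = 31 and 6·y_oven time + 2·y_labor = 54.
This yields shadow prices y_oven time = 7, y_labor = 6.
sourdough loaves enters the basis when its profit ≥ yᵀa₃ = 7·4 + 6·3 = 46.

46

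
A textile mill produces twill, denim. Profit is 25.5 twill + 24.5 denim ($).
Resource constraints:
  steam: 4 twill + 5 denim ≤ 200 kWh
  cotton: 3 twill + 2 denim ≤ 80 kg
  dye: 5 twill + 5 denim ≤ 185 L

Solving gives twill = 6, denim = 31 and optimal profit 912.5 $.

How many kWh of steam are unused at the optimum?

steam used = 4·6 + 5·31 = 179; slack = 200 − 179 = 21.

21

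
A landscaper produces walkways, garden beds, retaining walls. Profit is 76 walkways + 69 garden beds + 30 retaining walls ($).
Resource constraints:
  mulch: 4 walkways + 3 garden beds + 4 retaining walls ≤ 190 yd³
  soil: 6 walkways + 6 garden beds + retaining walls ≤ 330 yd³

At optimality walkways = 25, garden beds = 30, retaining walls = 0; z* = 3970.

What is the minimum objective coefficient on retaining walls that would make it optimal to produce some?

36

At the optimum: mulch uses 190 of 190 (binding); soil uses 330 of 330 (binding).
From A_Bᵀ y = c: 4·y_mulch + 6·y_soil = 76; 3·y_mulch + 6·y_soil = 69.
→ y_mulch = 7 and y_soil = 8.
retaining walls enters the basis when its profit ≥ yᵀa₃ = 7·4 + 8·1 = 36.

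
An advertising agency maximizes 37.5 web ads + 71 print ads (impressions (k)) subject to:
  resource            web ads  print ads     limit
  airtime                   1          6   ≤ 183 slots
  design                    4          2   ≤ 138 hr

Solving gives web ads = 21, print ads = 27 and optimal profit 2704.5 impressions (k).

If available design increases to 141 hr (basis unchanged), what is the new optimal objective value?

Check each constraint at x*: airtime 183/183 (tight); design 138/138 (tight).
The binding rows give the dual system: 1·y_airtime + 4·y_design = 37.5 and 6·y_airtime + 2·y_design = 71.
→ y_airtime = 9.5 and y_design = 7.
Δz = y_design·Δb = 7 × (3) = 21, so new z* = 2704.5 + 21 = 2725.5.

2725.5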